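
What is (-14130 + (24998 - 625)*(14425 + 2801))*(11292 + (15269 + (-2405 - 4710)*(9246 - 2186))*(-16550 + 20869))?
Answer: -91056209868554318496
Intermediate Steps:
(-14130 + (24998 - 625)*(14425 + 2801))*(11292 + (15269 + (-2405 - 4710)*(9246 - 2186))*(-16550 + 20869)) = (-14130 + 24373*17226)*(11292 + (15269 - 7115*7060)*4319) = (-14130 + 419849298)*(11292 + (15269 - 50231900)*4319) = 419835168*(11292 - 50216631*4319) = 419835168*(11292 - 216885629289) = 419835168*(-216885617997) = -91056209868554318496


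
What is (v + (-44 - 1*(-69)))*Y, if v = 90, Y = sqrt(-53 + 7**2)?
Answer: 230*I ≈ 230.0*I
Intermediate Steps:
Y = 2*I (Y = sqrt(-53 + 49) = sqrt(-4) = 2*I ≈ 2.0*I)
(v + (-44 - 1*(-69)))*Y = (90 + (-44 - 1*(-69)))*(2*I) = (90 + (-44 + 69))*(2*I) = (90 + 25)*(2*I) = 115*(2*I) = 230*I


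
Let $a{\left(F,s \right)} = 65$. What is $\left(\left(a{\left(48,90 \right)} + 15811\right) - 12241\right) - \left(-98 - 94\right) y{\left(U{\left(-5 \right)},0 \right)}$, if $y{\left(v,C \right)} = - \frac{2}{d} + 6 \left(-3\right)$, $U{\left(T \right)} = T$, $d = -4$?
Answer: $275$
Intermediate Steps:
$y{\left(v,C \right)} = - \frac{35}{2}$ ($y{\left(v,C \right)} = - \frac{2}{-4} + 6 \left(-3\right) = \left(-2\right) \left(- \frac{1}{4}\right) - 18 = \frac{1}{2} - 18 = - \frac{35}{2}$)
$\left(\left(a{\left(48,90 \right)} + 15811\right) - 12241\right) - \left(-98 - 94\right) y{\left(U{\left(-5 \right)},0 \right)} = \left(\left(65 + 15811\right) - 12241\right) - \left(-98 - 94\right) \left(- \frac{35}{2}\right) = \left(15876 - 12241\right) - \left(-192\right) \left(- \frac{35}{2}\right) = 3635 - 3360 = 275$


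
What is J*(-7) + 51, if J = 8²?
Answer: -397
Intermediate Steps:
J = 64
J*(-7) + 51 = 64*(-7) + 51 = -448 + 51 = -397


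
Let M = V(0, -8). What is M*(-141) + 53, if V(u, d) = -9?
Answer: 1322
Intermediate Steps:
M = -9
M*(-141) + 53 = -9*(-141) + 53 = 1269 + 53 = 1322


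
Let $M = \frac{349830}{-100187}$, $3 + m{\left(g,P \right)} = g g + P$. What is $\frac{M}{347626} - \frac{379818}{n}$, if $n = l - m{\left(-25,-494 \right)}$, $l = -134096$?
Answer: $\frac{3307026180918699}{1168675149016472} \approx 2.8297$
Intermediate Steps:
$m{\left(g,P \right)} = -3 + P + g^{2}$ ($m{\left(g,P \right)} = -3 + \left(g g + P\right) = -3 + \left(g^{2} + P\right) = -3 + \left(P + g^{2}\right) = -3 + P + g^{2}$)
$M = - \frac{349830}{100187}$ ($M = 349830 \left(- \frac{1}{100187}\right) = - \frac{349830}{100187} \approx -3.4918$)
$n = -134224$ ($n = -134096 - \left(-3 - 494 + \left(-25\right)^{2}\right) = -134096 - \left(-3 - 494 + 625\right) = -134096 - 128 = -134224$)
$\frac{M}{347626} - \frac{379818}{n} = - \frac{349830}{100187 \cdot 347626} - \frac{379818}{-134224} = \left(- \frac{349830}{100187}\right) \frac{1}{347626} - - \frac{189909}{67112} = - \frac{174915}{17413803031} + \frac{189909}{67112} = \frac{3307026180918699}{1168675149016472}$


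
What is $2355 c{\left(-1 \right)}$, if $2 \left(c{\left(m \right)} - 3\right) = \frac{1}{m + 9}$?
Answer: $\frac{115395}{16} \approx 7212.2$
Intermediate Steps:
$c{\left(m \right)} = 3 + \frac{1}{2 \left(9 + m\right)}$ ($c{\left(m \right)} = 3 + \frac{1}{2 \left(m + 9\right)} = 3 + \frac{1}{2 \left(9 + m\right)}$)
$2355 c{\left(-1 \right)} = 2355 \frac{55 + 6 \left(-1\right)}{2 \left(9 - 1\right)} = 2355 \frac{55 - 6}{2 \cdot 8} = 2355 \cdot \frac{1}{2} \cdot \frac{1}{8} \cdot 49 = 2355 \cdot \frac{49}{16} = \frac{115395}{16}$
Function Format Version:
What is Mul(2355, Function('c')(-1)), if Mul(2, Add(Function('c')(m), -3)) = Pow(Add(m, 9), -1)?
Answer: Rational(115395, 16) ≈ 7212.2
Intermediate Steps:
Function('c')(m) = Add(3, Mul(Rational(1, 2), Pow(Add(9, m), -1))) (Function('c')(m) = Add(3, Mul(Rational(1, 2), Pow(Add(m, 9), -1))) = Add(3, Mul(Rational(1, 2), Pow(Add(9, m), -1))))
Mul(2355, Function('c')(-1)) = Mul(2355, Mul(Rational(1, 2), Pow(Add(9, -1), -1), Add(55, Mul(6, -1)))) = Mul(2355, Mul(Rational(1, 2), Pow(8, -1), Add(55, -6))) = Mul(2355, Mul(Rational(1, 2), Rational(1, 8), 49)) = Mul(2355, Rational(49, 16)) = Rational(115395, 16)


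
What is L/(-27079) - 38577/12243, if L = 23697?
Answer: -5778134/1435187 ≈ -4.0260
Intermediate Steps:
L/(-27079) - 38577/12243 = 23697/(-27079) - 38577/12243 = 23697*(-1/27079) - 38577*1/12243 = -23697/27079 - 167/53 = -5778134/1435187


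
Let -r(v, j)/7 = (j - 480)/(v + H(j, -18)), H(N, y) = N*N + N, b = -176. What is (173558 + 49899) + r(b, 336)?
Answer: 1578947225/7066 ≈ 2.2346e+5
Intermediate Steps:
H(N, y) = N + N² (H(N, y) = N² + N = N + N²)
r(v, j) = -7*(-480 + j)/(v + j*(1 + j)) (r(v, j) = -7*(j - 480)/(v + j*(1 + j)) = -7*(-480 + j)/(v + j*(1 + j)))
(173558 + 49899) + r(b, 336) = (173558 + 49899) + 7*(480 - 1*336)/(-176 + 336*(1 + 336)) = 223457 + 7*(480 - 336)/(-176 + 336*337) = 223457 + 7*144/(-176 + 113232) = 223457 + 7*144/113056 = 223457 + 7*(1/113056)*144 = 223457 + 63/7066 = 1578947225/7066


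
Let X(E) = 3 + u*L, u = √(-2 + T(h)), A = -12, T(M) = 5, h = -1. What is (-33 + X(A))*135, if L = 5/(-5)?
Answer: -4050 - 135*√3 ≈ -4283.8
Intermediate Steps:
L = -1 (L = 5*(-⅕) = -1)
u = √3 (u = √(-2 + 5) = √3 ≈ 1.7320)
X(E) = 3 - √3 (X(E) = 3 + √3*(-1) = 3 - √3)
(-33 + X(A))*135 = (-33 + (3 - √3))*135 = (-30 - √3)*135 = -4050 - 135*√3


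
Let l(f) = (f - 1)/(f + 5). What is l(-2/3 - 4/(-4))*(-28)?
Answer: 7/2 ≈ 3.5000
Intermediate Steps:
l(f) = (-1 + f)/(5 + f)
l(-2/3 - 4/(-4))*(-28) = ((-1 + (-2/3 - 4/(-4)))/(5 + (-2/3 - 4/(-4))))*(-28) = ((-1 + (-2*1/3 - 4*(-1/4)))/(5 + (-2*1/3 - 4*(-1/4))))*(-28) = ((-1 + (-2/3 + 1))/(5 + (-2/3 + 1)))*(-28) = ((-1 + 1/3)/(5 + 1/3))*(-28) = (-2/3/(16/3))*(-28) = ((3/16)*(-2/3))*(-28) = -1/8*(-28) = 7/2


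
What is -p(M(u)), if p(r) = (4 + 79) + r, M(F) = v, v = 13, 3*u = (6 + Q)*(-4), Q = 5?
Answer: -96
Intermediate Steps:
u = -44/3 (u = ((6 + 5)*(-4))/3 = (11*(-4))/3 = (1/3)*(-44) = -44/3 ≈ -14.667)
M(F) = 13
p(r) = 83 + r
-p(M(u)) = -(83 + 13) = -1*96 = -96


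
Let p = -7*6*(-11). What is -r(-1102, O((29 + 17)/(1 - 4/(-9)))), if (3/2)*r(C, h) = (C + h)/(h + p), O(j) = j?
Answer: 6956/4815 ≈ 1.4447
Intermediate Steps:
p = 462 (p = -42*(-11) = 462)
r(C, h) = 2*(C + h)/(3*(462 + h)) (r(C, h) = 2*((C + h)/(h + 462))/3 = 2*((C + h)/(462 + h))/3 = 2*(C + h)/(3*(462 + h)))
-r(-1102, O((29 + 17)/(1 - 4/(-9)))) = -2*(-1102 + (29 + 17)/(1 - 4/(-9)))/(3*(462 + (29 + 17)/(1 - 4/(-9)))) = -2*(-1102 + 46/(1 - 4*(-⅑)))/(3*(462 + 46/(1 - 4*(-⅑)))) = -2*(-1102 + 46/(1 + 4/9))/(3*(462 + 46/(1 + 4/9))) = -2*(-1102 + 46/(13/9))/(3*(462 + 46/(13/9))) = -2*(-1102 + 46*(9/13))/(3*(462 + 46*(9/13))) = -2*(-1102 + 414/13)/(3*(462 + 414/13)) = -2*(-13912)/(3*6420/13*13) = -2*13*(-13912)/(3*6420*13) = -1*(-6956/4815) = 6956/4815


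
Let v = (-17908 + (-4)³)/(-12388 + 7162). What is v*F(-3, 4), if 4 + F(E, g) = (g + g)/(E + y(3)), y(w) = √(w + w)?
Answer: -35944/871 - 71888*√6/7839 ≈ -63.731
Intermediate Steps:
y(w) = √2*√w (y(w) = √(2*w) = √2*√w)
F(E, g) = -4 + 2*g/(E + √6) (F(E, g) = -4 + (g + g)/(E + √2*√3) = -4 + (2*g)/(E + √6) = -4 + 2*g/(E + √6))
v = 8986/2613 (v = (-17908 - 64)/(-5226) = -17972*(-1/5226) = 8986/2613 ≈ 3.4390)
v*F(-3, 4) = 8986*(2*(4 - 2*(-3) - 2*√6)/(-3 + √6))/2613 = 8986*(2*(4 + 6 - 2*√6)/(-3 + √6))/2613 = 8986*(2*(10 - 2*√6)/(-3 + √6))/2613 = 17972*(10 - 2*√6)/(2613*(-3 + √6))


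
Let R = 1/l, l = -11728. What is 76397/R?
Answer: -895984016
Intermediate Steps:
R = -1/11728 (R = 1/(-11728) = -1/11728 ≈ -8.5266e-5)
76397/R = 76397/(-1/11728) = 76397*(-11728) = -895984016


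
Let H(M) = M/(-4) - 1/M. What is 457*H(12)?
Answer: -16909/12 ≈ -1409.1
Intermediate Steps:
H(M) = -1/M - M/4 (H(M) = M*(-1/4) - 1/M = -M/4 - 1/M = -1/M - M/4)
457*H(12) = 457*(-1/12 - 1/4*12) = 457*(-1*1/12 - 3) = 457*(-1/12 - 3) = 457*(-37/12) = -16909/12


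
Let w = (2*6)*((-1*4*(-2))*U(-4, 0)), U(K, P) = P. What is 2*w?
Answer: 0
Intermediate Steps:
w = 0 (w = (2*6)*((-1*4*(-2))*0) = 12*(-4*(-2)*0) = 12*(8*0) = 12*0 = 0)
2*w = 2*0 = 0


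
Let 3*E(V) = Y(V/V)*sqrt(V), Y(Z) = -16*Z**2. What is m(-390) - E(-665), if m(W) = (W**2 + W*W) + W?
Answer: 303810 + 16*I*sqrt(665)/3 ≈ 3.0381e+5 + 137.53*I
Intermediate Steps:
m(W) = W + 2*W**2 (m(W) = (W**2 + W**2) + W = 2*W**2 + W = W + 2*W**2)
E(V) = -16*sqrt(V)/3 (E(V) = ((-16*(V/V)**2)*sqrt(V))/3 = ((-16*1**2)*sqrt(V))/3 = ((-16*1)*sqrt(V))/3 = (-16*sqrt(V))/3 = -16*sqrt(V)/3)
m(-390) - E(-665) = -390*(1 + 2*(-390)) - (-16)*sqrt(-665)/3 = -390*(1 - 780) - (-16)*I*sqrt(665)/3 = -390*(-779) - (-16)*I*sqrt(665)/3 = 303810 + 16*I*sqrt(665)/3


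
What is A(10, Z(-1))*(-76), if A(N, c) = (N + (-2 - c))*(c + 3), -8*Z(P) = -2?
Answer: -7657/4 ≈ -1914.3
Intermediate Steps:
Z(P) = 1/4 (Z(P) = -1/8*(-2) = 1/4)
A(N, c) = (3 + c)*(-2 + N - c) (A(N, c) = (-2 + N - c)*(3 + c) = (3 + c)*(-2 + N - c))
A(10, Z(-1))*(-76) = (-6 - (1/4)**2 - 5*1/4 + 3*10 + 10*(1/4))*(-76) = (-6 - 1*1/16 - 5/4 + 30 + 5/2)*(-76) = (-6 - 1/16 - 5/4 + 30 + 5/2)*(-76) = (403/16)*(-76) = -7657/4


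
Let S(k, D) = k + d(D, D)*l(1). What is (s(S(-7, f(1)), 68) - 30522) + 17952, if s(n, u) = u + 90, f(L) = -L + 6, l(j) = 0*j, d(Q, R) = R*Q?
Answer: -12412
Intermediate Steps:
d(Q, R) = Q*R
l(j) = 0
f(L) = 6 - L
S(k, D) = k (S(k, D) = k + (D*D)*0 = k + D²*0 = k + 0 = k)
s(n, u) = 90 + u
(s(S(-7, f(1)), 68) - 30522) + 17952 = ((90 + 68) - 30522) + 17952 = (158 - 30522) + 17952 = -30364 + 17952 = -12412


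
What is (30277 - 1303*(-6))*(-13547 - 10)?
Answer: -516453915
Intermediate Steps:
(30277 - 1303*(-6))*(-13547 - 10) = (30277 + 7818)*(-13557) = 38095*(-13557) = -516453915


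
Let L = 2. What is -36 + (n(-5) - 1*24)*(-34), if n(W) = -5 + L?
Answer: 882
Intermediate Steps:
n(W) = -3 (n(W) = -5 + 2 = -3)
-36 + (n(-5) - 1*24)*(-34) = -36 + (-3 - 1*24)*(-34) = -36 + (-3 - 24)*(-34) = -36 - 27*(-34) = -36 + 918 = 882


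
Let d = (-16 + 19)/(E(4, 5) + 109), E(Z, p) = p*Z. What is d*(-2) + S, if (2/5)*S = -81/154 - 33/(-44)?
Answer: 13603/26488 ≈ 0.51355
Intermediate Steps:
S = 345/616 (S = 5*(-81/154 - 33/(-44))/2 = 5*(-81*1/154 - 33*(-1/44))/2 = 5*(-81/154 + ¾)/2 = (5/2)*(69/308) = 345/616 ≈ 0.56007)
E(Z, p) = Z*p
d = 1/43 (d = (-16 + 19)/(4*5 + 109) = 3/(20 + 109) = 3/129 = 3*(1/129) = 1/43 ≈ 0.023256)
d*(-2) + S = (1/43)*(-2) + 345/616 = -2/43 + 345/616 = 13603/26488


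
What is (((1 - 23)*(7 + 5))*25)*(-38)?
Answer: 250800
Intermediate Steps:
(((1 - 23)*(7 + 5))*25)*(-38) = (-22*12*25)*(-38) = -264*25*(-38) = -6600*(-38) = 250800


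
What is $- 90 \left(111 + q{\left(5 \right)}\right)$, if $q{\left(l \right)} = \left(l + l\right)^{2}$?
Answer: $-18990$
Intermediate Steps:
$q{\left(l \right)} = 4 l^{2}$ ($q{\left(l \right)} = \left(2 l\right)^{2} = 4 l^{2}$)
$- 90 \left(111 + q{\left(5 \right)}\right) = - 90 \left(111 + 4 \cdot 5^{2}\right) = - 90 \left(111 + 4 \cdot 25\right) = - 90 \left(111 + 100\right) = \left(-90\right) 211 = -18990$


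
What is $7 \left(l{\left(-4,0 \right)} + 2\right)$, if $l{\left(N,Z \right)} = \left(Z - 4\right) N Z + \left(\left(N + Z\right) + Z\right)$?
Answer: $-14$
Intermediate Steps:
$l{\left(N,Z \right)} = N + 2 Z + N Z \left(-4 + Z\right)$ ($l{\left(N,Z \right)} = \left(Z - 4\right) N Z + \left(N + 2 Z\right) = \left(-4 + Z\right) N Z + \left(N + 2 Z\right) = N \left(-4 + Z\right) Z + \left(N + 2 Z\right) = N Z \left(-4 + Z\right) + \left(N + 2 Z\right) = N + 2 Z + N Z \left(-4 + Z\right)$)
$7 \left(l{\left(-4,0 \right)} + 2\right) = 7 \left(\left(-4 + 2 \cdot 0 - 4 \cdot 0^{2} - \left(-16\right) 0\right) + 2\right) = 7 \left(\left(-4 + 0 - 0 + 0\right) + 2\right) = 7 \left(\left(-4 + 0 + 0 + 0\right) + 2\right) = 7 \left(-4 + 2\right) = 7 \left(-2\right) = -14$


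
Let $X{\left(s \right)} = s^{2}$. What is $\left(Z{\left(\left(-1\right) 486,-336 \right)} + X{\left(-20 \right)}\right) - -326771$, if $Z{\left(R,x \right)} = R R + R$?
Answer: $562881$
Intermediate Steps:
$Z{\left(R,x \right)} = R + R^{2}$ ($Z{\left(R,x \right)} = R^{2} + R = R + R^{2}$)
$\left(Z{\left(\left(-1\right) 486,-336 \right)} + X{\left(-20 \right)}\right) - -326771 = \left(\left(-1\right) 486 \left(1 - 486\right) + \left(-20\right)^{2}\right) - -326771 = \left(- 486 \left(1 - 486\right) + 400\right) + 326771 = \left(\left(-486\right) \left(-485\right) + 400\right) + 326771 = \left(235710 + 400\right) + 326771 = 236110 + 326771 = 562881$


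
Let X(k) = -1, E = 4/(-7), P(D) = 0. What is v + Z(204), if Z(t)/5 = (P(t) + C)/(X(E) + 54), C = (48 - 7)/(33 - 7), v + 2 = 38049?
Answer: 52428971/1378 ≈ 38047.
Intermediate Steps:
v = 38047 (v = -2 + 38049 = 38047)
E = -4/7 (E = 4*(-⅐) = -4/7 ≈ -0.57143)
C = 41/26 ≈ 1.5769
Z(t) = 205/1378 (Z(t) = 5*((0 + 41/26)/(-1 + 54)) = 5*((41/26)/53) = 5*((41/26)*(1/53)) = 5*(41/1378) = 205/1378)
v + Z(204) = 38047 + 205/1378 = 52428971/1378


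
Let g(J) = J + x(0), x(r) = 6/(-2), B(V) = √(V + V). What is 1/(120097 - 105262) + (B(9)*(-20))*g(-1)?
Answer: 1/14835 + 240*√2 ≈ 339.41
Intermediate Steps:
B(V) = √2*√V (B(V) = √(2*V) = √2*√V)
x(r) = -3 (x(r) = 6*(-½) = -3)
g(J) = -3 + J (g(J) = J - 3 = -3 + J)
1/(120097 - 105262) + (B(9)*(-20))*g(-1) = 1/(120097 - 105262) + ((√2*√9)*(-20))*(-3 - 1) = 1/14835 + ((√2*3)*(-20))*(-4) = 1/14835 + ((3*√2)*(-20))*(-4) = 1/14835 - 60*√2*(-4) = 1/14835 + 240*√2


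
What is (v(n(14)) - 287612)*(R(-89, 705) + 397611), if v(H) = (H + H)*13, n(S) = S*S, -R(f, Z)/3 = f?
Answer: -112406901048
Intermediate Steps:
R(f, Z) = -3*f
n(S) = S²
v(H) = 26*H (v(H) = (2*H)*13 = 26*H)
(v(n(14)) - 287612)*(R(-89, 705) + 397611) = (26*14² - 287612)*(-3*(-89) + 397611) = (26*196 - 287612)*(267 + 397611) = (5096 - 287612)*397878 = -282516*397878 = -112406901048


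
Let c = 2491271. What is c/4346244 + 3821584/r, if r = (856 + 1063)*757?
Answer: 1064661240031/332300777508 ≈ 3.2039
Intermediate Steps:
r = 1452683 (r = 1919*757 = 1452683)
c/4346244 + 3821584/r = 2491271/4346244 + 3821584/1452683 = 2491271*(1/4346244) + 3821584*(1/1452683) = 2491271/4346244 + 201136/76457 = 1064661240031/332300777508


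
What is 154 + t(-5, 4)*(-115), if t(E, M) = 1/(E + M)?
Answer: 269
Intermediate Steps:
154 + t(-5, 4)*(-115) = 154 - 115/(-5 + 4) = 154 - 115/(-1) = 154 - 1*(-115) = 154 + 115 = 269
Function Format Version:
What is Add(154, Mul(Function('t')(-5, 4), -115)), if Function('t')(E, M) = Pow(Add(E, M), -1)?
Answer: 269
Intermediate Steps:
Add(154, Mul(Function('t')(-5, 4), -115)) = Add(154, Mul(Pow(Add(-5, 4), -1), -115)) = Add(154, Mul(Pow(-1, -1), -115)) = Add(154, Mul(-1, -115)) = Add(154, 115) = 269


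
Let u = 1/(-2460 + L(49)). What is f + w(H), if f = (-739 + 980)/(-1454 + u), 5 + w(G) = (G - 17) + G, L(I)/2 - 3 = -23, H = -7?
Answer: -131462536/3635001 ≈ -36.166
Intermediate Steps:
L(I) = -40 (L(I) = 6 + 2*(-23) = 6 - 46 = -40)
u = -1/2500 (u = 1/(-2460 - 40) = 1/(-2500) = -1/2500 ≈ -0.00040000)
w(G) = -22 + 2*G (w(G) = -5 + ((G - 17) + G) = -5 + ((-17 + G) + G) = -5 + (-17 + 2*G) = -22 + 2*G)
f = -602500/3635001 (f = (-739 + 980)/(-1454 - 1/2500) = 241/(-3635001/2500) = 241*(-2500/3635001) = -602500/3635001 ≈ -0.16575)
f + w(H) = -602500/3635001 + (-22 + 2*(-7)) = -602500/3635001 + (-22 - 14) = -602500/3635001 - 36 = -131462536/3635001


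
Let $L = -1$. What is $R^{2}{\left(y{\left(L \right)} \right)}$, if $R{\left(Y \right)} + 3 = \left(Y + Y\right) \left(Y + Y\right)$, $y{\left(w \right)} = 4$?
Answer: $3721$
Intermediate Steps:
$R{\left(Y \right)} = -3 + 4 Y^{2}$ ($R{\left(Y \right)} = -3 + \left(Y + Y\right) \left(Y + Y\right) = -3 + 2 Y 2 Y = -3 + 4 Y^{2}$)
$R^{2}{\left(y{\left(L \right)} \right)} = \left(-3 + 4 \cdot 4^{2}\right)^{2} = \left(-3 + 4 \cdot 16\right)^{2} = \left(-3 + 64\right)^{2} = 61^{2} = 3721$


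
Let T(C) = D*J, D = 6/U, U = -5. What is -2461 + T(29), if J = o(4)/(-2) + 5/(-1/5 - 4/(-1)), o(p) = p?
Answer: -233717/95 ≈ -2460.2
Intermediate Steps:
D = -6/5 (D = 6/(-5) = 6*(-⅕) = -6/5 ≈ -1.2000)
J = -13/19 (J = 4/(-2) + 5/(-1/5 - 4/(-1)) = 4*(-½) + 5/(-1*⅕ - 4*(-1)) = -2 + 5/(-⅕ + 4) = -2 + 5/(19/5) = -2 + 5*(5/19) = -2 + 25/19 = -13/19 ≈ -0.68421)
T(C) = 78/95 (T(C) = -6/5*(-13/19) = 78/95)
-2461 + T(29) = -2461 + 78/95 = -233717/95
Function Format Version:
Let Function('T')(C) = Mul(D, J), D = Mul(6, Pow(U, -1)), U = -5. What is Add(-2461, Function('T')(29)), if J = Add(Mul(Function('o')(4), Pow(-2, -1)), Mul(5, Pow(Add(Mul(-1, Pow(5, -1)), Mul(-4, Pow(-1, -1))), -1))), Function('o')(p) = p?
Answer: Rational(-233717, 95) ≈ -2460.2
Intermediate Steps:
D = Rational(-6, 5) (D = Mul(6, Pow(-5, -1)) = Mul(6, Rational(-1, 5)) = Rational(-6, 5) ≈ -1.2000)
J = Rational(-13, 19) (J = Add(Mul(4, Pow(-2, -1)), Mul(5, Pow(Add(Mul(-1, Pow(5, -1)), Mul(-4, Pow(-1, -1))), -1))) = Add(Mul(4, Rational(-1, 2)), Mul(5, Pow(Add(Mul(-1, Rational(1, 5)), Mul(-4, -1)), -1))) = Add(-2, Mul(5, Pow(Add(Rational(-1, 5), 4), -1))) = Add(-2, Mul(5, Pow(Rational(19, 5), -1))) = Add(-2, Mul(5, Rational(5, 19))) = Add(-2, Rational(25, 19)) = Rational(-13, 19) ≈ -0.68421)
Function('T')(C) = Rational(78, 95) (Function('T')(C) = Mul(Rational(-6, 5), Rational(-13, 19)) = Rational(78, 95))
Add(-2461, Function('T')(29)) = Add(-2461, Rational(78, 95)) = Rational(-233717, 95)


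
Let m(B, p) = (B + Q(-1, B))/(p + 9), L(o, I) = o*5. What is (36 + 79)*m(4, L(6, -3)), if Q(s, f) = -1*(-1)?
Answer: 575/39 ≈ 14.744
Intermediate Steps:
L(o, I) = 5*o
Q(s, f) = 1
m(B, p) = (1 + B)/(9 + p) (m(B, p) = (B + 1)/(p + 9) = (1 + B)/(9 + p))
(36 + 79)*m(4, L(6, -3)) = (36 + 79)*((1 + 4)/(9 + 5*6)) = 115*(5/(9 + 30)) = 115*(5/39) = 575/39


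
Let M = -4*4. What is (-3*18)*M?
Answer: 864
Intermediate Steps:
M = -16
(-3*18)*M = -3*18*(-16) = -54*(-16) = 864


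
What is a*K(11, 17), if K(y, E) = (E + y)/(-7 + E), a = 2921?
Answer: 40894/5 ≈ 8178.8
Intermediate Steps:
K(y, E) = (E + y)/(-7 + E)
a*K(11, 17) = 2921*((17 + 11)/(-7 + 17)) = 2921*(28/10) = 2921*((⅒)*28) = 2921*(14/5) = 40894/5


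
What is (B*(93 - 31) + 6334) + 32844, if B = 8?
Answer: 39674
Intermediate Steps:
(B*(93 - 31) + 6334) + 32844 = (8*(93 - 31) + 6334) + 32844 = (8*62 + 6334) + 32844 = (496 + 6334) + 32844 = 6830 + 32844 = 39674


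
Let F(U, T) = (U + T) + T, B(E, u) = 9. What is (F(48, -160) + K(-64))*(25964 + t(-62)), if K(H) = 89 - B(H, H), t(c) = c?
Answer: -4973184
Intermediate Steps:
F(U, T) = U + 2*T (F(U, T) = (T + U) + T = U + 2*T)
K(H) = 80 (K(H) = 89 - 1*9 = 89 - 9 = 80)
(F(48, -160) + K(-64))*(25964 + t(-62)) = ((48 + 2*(-160)) + 80)*(25964 - 62) = ((48 - 320) + 80)*25902 = (-272 + 80)*25902 = -192*25902 = -4973184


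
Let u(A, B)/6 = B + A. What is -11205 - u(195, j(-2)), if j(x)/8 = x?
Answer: -12279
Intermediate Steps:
j(x) = 8*x
u(A, B) = 6*A + 6*B (u(A, B) = 6*(B + A) = 6*(A + B) = 6*A + 6*B)
-11205 - u(195, j(-2)) = -11205 - (6*195 + 6*(8*(-2))) = -11205 - (1170 + 6*(-16)) = -11205 - (1170 - 96) = -11205 - 1*1074 = -11205 - 1074 = -12279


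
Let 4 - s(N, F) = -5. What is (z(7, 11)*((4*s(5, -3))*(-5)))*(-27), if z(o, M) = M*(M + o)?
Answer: 962280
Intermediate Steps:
s(N, F) = 9 (s(N, F) = 4 - 1*(-5) = 4 + 5 = 9)
(z(7, 11)*((4*s(5, -3))*(-5)))*(-27) = ((11*(11 + 7))*((4*9)*(-5)))*(-27) = ((11*18)*(36*(-5)))*(-27) = (198*(-180))*(-27) = -35640*(-27) = 962280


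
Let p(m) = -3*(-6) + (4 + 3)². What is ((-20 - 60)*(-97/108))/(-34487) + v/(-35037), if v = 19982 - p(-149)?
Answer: -2067978235/3624963057 ≈ -0.57048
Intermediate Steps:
p(m) = 67 (p(m) = 18 + 7² = 18 + 49 = 67)
v = 19915 (v = 19982 - 1*67 = 19982 - 67 = 19915)
((-20 - 60)*(-97/108))/(-34487) + v/(-35037) = ((-20 - 60)*(-97/108))/(-34487) + 19915/(-35037) = -(-7760)/108*(-1/34487) + 19915*(-1/35037) = -80*(-97/108)*(-1/34487) - 19915/35037 = (1940/27)*(-1/34487) - 19915/35037 = -1940/931149 - 19915/35037 = -2067978235/3624963057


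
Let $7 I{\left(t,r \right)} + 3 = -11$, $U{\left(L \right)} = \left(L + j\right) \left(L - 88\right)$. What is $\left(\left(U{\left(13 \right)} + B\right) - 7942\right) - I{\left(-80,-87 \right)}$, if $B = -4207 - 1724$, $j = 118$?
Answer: $-23696$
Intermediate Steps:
$U{\left(L \right)} = \left(-88 + L\right) \left(118 + L\right)$ ($U{\left(L \right)} = \left(L + 118\right) \left(L - 88\right) = \left(118 + L\right) \left(-88 + L\right) = \left(-88 + L\right) \left(118 + L\right)$)
$I{\left(t,r \right)} = -2$ ($I{\left(t,r \right)} = - \frac{3}{7} + \frac{1}{7} \left(-11\right) = - \frac{3}{7} - \frac{11}{7} = -2$)
$B = -5931$ ($B = -4207 - 1724 = -5931$)
$\left(\left(U{\left(13 \right)} + B\right) - 7942\right) - I{\left(-80,-87 \right)} = \left(\left(\left(-10384 + 13^{2} + 30 \cdot 13\right) - 5931\right) - 7942\right) - -2 = \left(\left(\left(-10384 + 169 + 390\right) - 5931\right) - 7942\right) + 2 = \left(\left(-9825 - 5931\right) - 7942\right) + 2 = \left(-15756 - 7942\right) + 2 = -23698 + 2 = -23696$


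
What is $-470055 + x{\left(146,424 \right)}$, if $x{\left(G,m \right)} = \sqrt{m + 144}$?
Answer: $-470055 + 2 \sqrt{142} \approx -4.7003 \cdot 10^{5}$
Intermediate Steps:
$x{\left(G,m \right)} = \sqrt{144 + m}$
$-470055 + x{\left(146,424 \right)} = -470055 + \sqrt{144 + 424} = -470055 + \sqrt{568} = -470055 + 2 \sqrt{142}$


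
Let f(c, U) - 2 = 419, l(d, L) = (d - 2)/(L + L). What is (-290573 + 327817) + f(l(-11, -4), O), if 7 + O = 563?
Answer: 37665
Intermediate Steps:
O = 556 (O = -7 + 563 = 556)
l(d, L) = (-2 + d)/(2*L) (l(d, L) = (-2 + d)/((2*L)) = (-2 + d)*(1/(2*L)) = (-2 + d)/(2*L))
f(c, U) = 421 (f(c, U) = 2 + 419 = 421)
(-290573 + 327817) + f(l(-11, -4), O) = (-290573 + 327817) + 421 = 37244 + 421 = 37665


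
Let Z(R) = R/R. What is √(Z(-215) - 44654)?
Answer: I*√44653 ≈ 211.31*I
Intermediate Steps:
Z(R) = 1
√(Z(-215) - 44654) = √(1 - 44654) = √(-44653) = I*√44653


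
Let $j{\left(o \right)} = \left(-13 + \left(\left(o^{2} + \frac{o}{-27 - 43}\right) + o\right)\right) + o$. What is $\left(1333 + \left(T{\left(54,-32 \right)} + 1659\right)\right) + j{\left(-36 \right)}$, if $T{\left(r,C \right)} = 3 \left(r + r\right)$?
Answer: $\frac{158463}{35} \approx 4527.5$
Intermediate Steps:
$T{\left(r,C \right)} = 6 r$ ($T{\left(r,C \right)} = 3 \cdot 2 r = 6 r$)
$j{\left(o \right)} = -13 + o^{2} + \frac{139 o}{70}$ ($j{\left(o \right)} = \left(-13 + \left(\left(o^{2} + \frac{o}{-70}\right) + o\right)\right) + o = \left(-13 + \left(\left(o^{2} - \frac{o}{70}\right) + o\right)\right) + o = \left(-13 + \left(o^{2} + \frac{69 o}{70}\right)\right) + o = \left(-13 + o^{2} + \frac{69 o}{70}\right) + o = -13 + o^{2} + \frac{139 o}{70}$)
$\left(1333 + \left(T{\left(54,-32 \right)} + 1659\right)\right) + j{\left(-36 \right)} = \left(1333 + \left(6 \cdot 54 + 1659\right)\right) + \left(-13 + \left(-36\right)^{2} + \frac{139}{70} \left(-36\right)\right) = \left(1333 + \left(324 + 1659\right)\right) - - \frac{42403}{35} = \left(1333 + 1983\right) + \frac{42403}{35} = 3316 + \frac{42403}{35} = \frac{158463}{35}$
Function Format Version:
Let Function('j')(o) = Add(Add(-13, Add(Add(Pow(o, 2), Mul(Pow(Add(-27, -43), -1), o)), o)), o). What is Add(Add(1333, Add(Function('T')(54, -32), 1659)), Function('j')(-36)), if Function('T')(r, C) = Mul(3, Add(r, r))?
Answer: Rational(158463, 35) ≈ 4527.5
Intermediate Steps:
Function('T')(r, C) = Mul(6, r) (Function('T')(r, C) = Mul(3, Mul(2, r)) = Mul(6, r))
Function('j')(o) = Add(-13, Pow(o, 2), Mul(Rational(139, 70), o)) (Function('j')(o) = Add(Add(-13, Add(Add(Pow(o, 2), Mul(Pow(-70, -1), o)), o)), o) = Add(Add(-13, Add(Add(Pow(o, 2), Mul(Rational(-1, 70), o)), o)), o) = Add(Add(-13, Add(Pow(o, 2), Mul(Rational(69, 70), o))), o) = Add(Add(-13, Pow(o, 2), Mul(Rational(69, 70), o)), o) = Add(-13, Pow(o, 2), Mul(Rational(139, 70), o)))
Add(Add(1333, Add(Function('T')(54, -32), 1659)), Function('j')(-36)) = Add(Add(1333, Add(Mul(6, 54), 1659)), Add(-13, Pow(-36, 2), Mul(Rational(139, 70), -36))) = Add(Add(1333, Add(324, 1659)), Add(-13, 1296, Rational(-2502, 35))) = Add(Add(1333, 1983), Rational(42403, 35)) = Add(3316, Rational(42403, 35)) = Rational(158463, 35)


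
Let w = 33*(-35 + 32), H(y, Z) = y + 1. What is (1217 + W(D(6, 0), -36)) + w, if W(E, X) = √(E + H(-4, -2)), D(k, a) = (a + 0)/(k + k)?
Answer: 1118 + I*√3 ≈ 1118.0 + 1.732*I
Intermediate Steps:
H(y, Z) = 1 + y
D(k, a) = a/(2*k) (D(k, a) = a/((2*k)) = a*(1/(2*k)) = a/(2*k))
W(E, X) = √(-3 + E) (W(E, X) = √(E + (1 - 4)) = √(E - 3) = √(-3 + E))
w = -99 (w = 33*(-3) = -99)
(1217 + W(D(6, 0), -36)) + w = (1217 + √(-3 + (½)*0/6)) - 99 = (1217 + √(-3 + (½)*0*(⅙))) - 99 = (1217 + √(-3 + 0)) - 99 = (1217 + √(-3)) - 99 = (1217 + I*√3) - 99 = 1118 + I*√3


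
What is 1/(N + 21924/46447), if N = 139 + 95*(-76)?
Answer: -46447/328869283 ≈ -0.00014123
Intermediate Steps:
N = -7081 (N = 139 - 7220 = -7081)
1/(N + 21924/46447) = 1/(-7081 + 21924/46447) = 1/(-328869283/46447) = -46447/328869283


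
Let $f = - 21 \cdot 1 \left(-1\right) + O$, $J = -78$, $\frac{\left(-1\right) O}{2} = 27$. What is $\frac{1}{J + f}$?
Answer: $- \frac{1}{111} \approx -0.009009$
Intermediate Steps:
$O = -54$ ($O = \left(-2\right) 27 = -54$)
$f = -33$ ($f = - 21 \cdot 1 \left(-1\right) - 54 = \left(-21\right) \left(-1\right) - 54 = 21 - 54 = -33$)
$\frac{1}{J + f} = \frac{1}{-78 - 33} = \frac{1}{-111} = - \frac{1}{111}$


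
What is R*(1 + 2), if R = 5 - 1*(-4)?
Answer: 27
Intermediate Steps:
R = 9 (R = 5 + 4 = 9)
R*(1 + 2) = 9*(1 + 2) = 9*3 = 27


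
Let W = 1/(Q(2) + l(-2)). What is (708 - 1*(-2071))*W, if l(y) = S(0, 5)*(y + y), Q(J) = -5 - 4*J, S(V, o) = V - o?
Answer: 397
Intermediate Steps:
l(y) = -10*y (l(y) = (0 - 1*5)*(y + y) = (0 - 5)*(2*y) = -10*y)
W = 1/7 (W = 1/((-5 - 4*2) - 10*(-2)) = 1/((-5 - 8) + 20) = 1/(-13 + 20) = 1/7 ≈ 0.14286)
(708 - 1*(-2071))*W = (708 - 1*(-2071))*(1/7) = (708 + 2071)*(1/7) = 2779*(1/7) = 397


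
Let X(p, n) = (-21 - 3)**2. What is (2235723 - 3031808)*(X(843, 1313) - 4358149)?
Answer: 3468998501705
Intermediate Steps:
X(p, n) = 576 (X(p, n) = (-24)**2 = 576)
(2235723 - 3031808)*(X(843, 1313) - 4358149) = (2235723 - 3031808)*(576 - 4358149) = -796085*(-4357573) = 3468998501705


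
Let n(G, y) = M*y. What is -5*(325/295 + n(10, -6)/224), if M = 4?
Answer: -8215/1652 ≈ -4.9728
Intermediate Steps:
n(G, y) = 4*y
-5*(325/295 + n(10, -6)/224) = -5*(325/295 + (4*(-6))/224) = -5*(325*(1/295) - 24*1/224) = -5*(65/59 - 3/28) = -5*1643/1652 = -8215/1652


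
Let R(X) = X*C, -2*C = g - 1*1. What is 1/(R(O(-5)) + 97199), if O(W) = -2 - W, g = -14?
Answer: 2/194443 ≈ 1.0286e-5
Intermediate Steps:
C = 15/2 (C = -(-14 - 1*1)/2 = -(-14 - 1)/2 = -1/2*(-15) = 15/2 ≈ 7.5000)
R(X) = 15*X/2 (R(X) = X*(15/2) = 15*X/2)
1/(R(O(-5)) + 97199) = 1/(15*(-2 - 1*(-5))/2 + 97199) = 1/(15*(-2 + 5)/2 + 97199) = 1/((15/2)*3 + 97199) = 1/(45/2 + 97199) = 1/(194443/2) = 2/194443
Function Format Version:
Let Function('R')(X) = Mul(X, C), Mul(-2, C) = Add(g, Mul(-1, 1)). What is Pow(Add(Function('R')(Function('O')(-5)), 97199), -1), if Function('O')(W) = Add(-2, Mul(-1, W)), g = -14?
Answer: Rational(2, 194443) ≈ 1.0286e-5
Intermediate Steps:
C = Rational(15, 2) (C = Mul(Rational(-1, 2), Add(-14, Mul(-1, 1))) = Mul(Rational(-1, 2), Add(-14, -1)) = Mul(Rational(-1, 2), -15) = Rational(15, 2) ≈ 7.5000)
Function('R')(X) = Mul(Rational(15, 2), X) (Function('R')(X) = Mul(X, Rational(15, 2)) = Mul(Rational(15, 2), X))
Pow(Add(Function('R')(Function('O')(-5)), 97199), -1) = Pow(Add(Mul(Rational(15, 2), Add(-2, Mul(-1, -5))), 97199), -1) = Pow(Add(Mul(Rational(15, 2), Add(-2, 5)), 97199), -1) = Pow(Add(Mul(Rational(15, 2), 3), 97199), -1) = Pow(Add(Rational(45, 2), 97199), -1) = Pow(Rational(194443, 2), -1) = Rational(2, 194443)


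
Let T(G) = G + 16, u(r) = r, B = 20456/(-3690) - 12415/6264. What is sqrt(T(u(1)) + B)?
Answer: sqrt(433971100590)/214020 ≈ 3.0781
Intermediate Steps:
B = -9663763/1284120 (B = 20456*(-1/3690) - 12415*1/6264 = -10228/1845 - 12415/6264 = -9663763/1284120 ≈ -7.5256)
T(G) = 16 + G
sqrt(T(u(1)) + B) = sqrt((16 + 1) - 9663763/1284120) = sqrt(17 - 9663763/1284120) = sqrt(12166277/1284120) = sqrt(433971100590)/214020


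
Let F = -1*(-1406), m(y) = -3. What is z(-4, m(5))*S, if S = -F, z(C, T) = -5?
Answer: 7030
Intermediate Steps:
F = 1406
S = -1406 (S = -1*1406 = -1406)
z(-4, m(5))*S = -5*(-1406) = 7030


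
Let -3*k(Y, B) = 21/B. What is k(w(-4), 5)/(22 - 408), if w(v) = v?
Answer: 7/1930 ≈ 0.0036269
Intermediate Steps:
k(Y, B) = -7/B
k(w(-4), 5)/(22 - 408) = (-7/5)/(22 - 408) = -7*⅕/(-386) = -7/5*(-1/386) = 7/1930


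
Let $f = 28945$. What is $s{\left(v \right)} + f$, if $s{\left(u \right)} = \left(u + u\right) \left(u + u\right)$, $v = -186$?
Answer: $167329$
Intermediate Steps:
$s{\left(u \right)} = 4 u^{2}$ ($s{\left(u \right)} = 2 u 2 u = 4 u^{2}$)
$s{\left(v \right)} + f = 4 \left(-186\right)^{2} + 28945 = 4 \cdot 34596 + 28945 = 138384 + 28945 = 167329$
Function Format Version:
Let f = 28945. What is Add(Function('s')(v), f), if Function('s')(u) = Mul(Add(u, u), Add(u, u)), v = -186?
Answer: 167329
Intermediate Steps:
Function('s')(u) = Mul(4, Pow(u, 2)) (Function('s')(u) = Mul(Mul(2, u), Mul(2, u)) = Mul(4, Pow(u, 2)))
Add(Function('s')(v), f) = Add(Mul(4, Pow(-186, 2)), 28945) = Add(Mul(4, 34596), 28945) = Add(138384, 28945) = 167329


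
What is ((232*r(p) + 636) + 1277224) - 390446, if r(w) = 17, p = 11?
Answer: 891358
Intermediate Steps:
((232*r(p) + 636) + 1277224) - 390446 = ((232*17 + 636) + 1277224) - 390446 = ((3944 + 636) + 1277224) - 390446 = (4580 + 1277224) - 390446 = 1281804 - 390446 = 891358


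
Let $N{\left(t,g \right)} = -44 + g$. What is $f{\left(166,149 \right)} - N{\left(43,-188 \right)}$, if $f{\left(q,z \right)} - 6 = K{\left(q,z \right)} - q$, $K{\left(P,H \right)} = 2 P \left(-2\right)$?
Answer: $-592$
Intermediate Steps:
$K{\left(P,H \right)} = - 4 P$
$f{\left(q,z \right)} = 6 - 5 q$
$f{\left(166,149 \right)} - N{\left(43,-188 \right)} = \left(6 - 830\right) - \left(-44 - 188\right) = \left(6 - 830\right) - -232 = -824 + 232 = -592$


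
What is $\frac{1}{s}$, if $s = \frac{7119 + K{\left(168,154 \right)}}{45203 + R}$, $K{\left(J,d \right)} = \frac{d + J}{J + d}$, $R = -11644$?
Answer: $\frac{33559}{7120} \approx 4.7133$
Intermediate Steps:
$K{\left(J,d \right)} = 1$ ($K{\left(J,d \right)} = \frac{J + d}{J + d} = 1$)
$s = \frac{7120}{33559}$ ($s = \frac{7119 + 1}{45203 - 11644} = \frac{7120}{33559} \approx 0.21216$)
$\frac{1}{s} = \frac{1}{\frac{7120}{33559}} = \frac{33559}{7120}$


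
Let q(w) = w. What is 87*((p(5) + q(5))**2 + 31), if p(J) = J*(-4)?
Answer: 22272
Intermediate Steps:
p(J) = -4*J
87*((p(5) + q(5))**2 + 31) = 87*((-4*5 + 5)**2 + 31) = 87*((-20 + 5)**2 + 31) = 87*((-15)**2 + 31) = 87*(225 + 31) = 87*256 = 22272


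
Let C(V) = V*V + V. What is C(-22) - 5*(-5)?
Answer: 487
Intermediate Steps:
C(V) = V + V² (C(V) = V² + V = V + V²)
C(-22) - 5*(-5) = -22*(1 - 22) - 5*(-5) = -22*(-21) + 25 = 462 + 25 = 487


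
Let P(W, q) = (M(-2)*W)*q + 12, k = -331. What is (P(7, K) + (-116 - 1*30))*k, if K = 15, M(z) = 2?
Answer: -25156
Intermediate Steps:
P(W, q) = 12 + 2*W*q (P(W, q) = (2*W)*q + 12 = 2*W*q + 12 = 12 + 2*W*q)
(P(7, K) + (-116 - 1*30))*k = ((12 + 2*7*15) + (-116 - 1*30))*(-331) = ((12 + 210) + (-116 - 30))*(-331) = (222 - 146)*(-331) = 76*(-331) = -25156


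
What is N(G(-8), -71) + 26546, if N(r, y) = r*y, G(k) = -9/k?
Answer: 211729/8 ≈ 26466.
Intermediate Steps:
N(G(-8), -71) + 26546 = -9/(-8)*(-71) + 26546 = -9*(-1/8)*(-71) + 26546 = (9/8)*(-71) + 26546 = -639/8 + 26546 = 211729/8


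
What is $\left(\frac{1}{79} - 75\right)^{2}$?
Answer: $\frac{35093776}{6241} \approx 5623.1$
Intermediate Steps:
$\left(\frac{1}{79} - 75\right)^{2} = \left(- \frac{5924}{79}\right)^{2} = \frac{35093776}{6241}$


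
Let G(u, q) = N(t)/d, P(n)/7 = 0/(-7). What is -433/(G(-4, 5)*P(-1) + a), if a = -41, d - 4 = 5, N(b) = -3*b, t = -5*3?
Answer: 433/41 ≈ 10.561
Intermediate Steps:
t = -15
d = 9 (d = 4 + 5 = 9)
P(n) = 0 (P(n) = 7*(0/(-7)) = 7*(0*(-⅐)) = 7*0 = 0)
G(u, q) = 5 (G(u, q) = -3*(-15)/9 = 45*(⅑) = 5)
-433/(G(-4, 5)*P(-1) + a) = -433/(5*0 - 41) = -433/(0 - 41) = -433/(-41) = -433*(-1/41) = 433/41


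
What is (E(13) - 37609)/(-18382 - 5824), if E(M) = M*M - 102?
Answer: 18771/12103 ≈ 1.5509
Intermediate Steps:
E(M) = -102 + M**2 (E(M) = M**2 - 102 = -102 + M**2)
(E(13) - 37609)/(-18382 - 5824) = ((-102 + 13**2) - 37609)/(-18382 - 5824) = ((-102 + 169) - 37609)/(-24206) = (67 - 37609)*(-1/24206) = -37542*(-1/24206) = 18771/12103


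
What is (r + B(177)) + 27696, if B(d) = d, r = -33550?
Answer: -5677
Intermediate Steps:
(r + B(177)) + 27696 = (-33550 + 177) + 27696 = -33373 + 27696 = -5677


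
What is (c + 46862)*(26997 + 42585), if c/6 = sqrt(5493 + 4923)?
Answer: 3260751684 + 1669968*sqrt(651) ≈ 3.3034e+9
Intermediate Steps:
c = 24*sqrt(651) (c = 6*sqrt(5493 + 4923) = 6*sqrt(10416) = 6*(4*sqrt(651)) = 24*sqrt(651) ≈ 612.35)
(c + 46862)*(26997 + 42585) = (24*sqrt(651) + 46862)*(26997 + 42585) = (46862 + 24*sqrt(651))*69582 = 3260751684 + 1669968*sqrt(651)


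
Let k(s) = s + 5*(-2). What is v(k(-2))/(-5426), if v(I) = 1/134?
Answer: -1/727084 ≈ -1.3754e-6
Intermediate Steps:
k(s) = -10 + s (k(s) = s - 10 = -10 + s)
v(I) = 1/134
v(k(-2))/(-5426) = (1/134)/(-5426) = (1/134)*(-1/5426) = -1/727084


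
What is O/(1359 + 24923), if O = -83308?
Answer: -41654/13141 ≈ -3.1698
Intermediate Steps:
O/(1359 + 24923) = -83308/(1359 + 24923) = -83308/26282 = -83308*1/26282 = -41654/13141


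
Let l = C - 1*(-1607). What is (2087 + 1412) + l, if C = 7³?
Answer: 5449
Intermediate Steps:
C = 343
l = 1950 (l = 343 - 1*(-1607) = 343 + 1607 = 1950)
(2087 + 1412) + l = (2087 + 1412) + 1950 = 3499 + 1950 = 5449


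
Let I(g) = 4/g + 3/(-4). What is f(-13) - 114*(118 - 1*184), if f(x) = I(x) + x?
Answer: 390517/52 ≈ 7509.9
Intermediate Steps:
I(g) = -¾ + 4/g (I(g) = 4/g + 3*(-¼) = 4/g - ¾ = -¾ + 4/g)
f(x) = -¾ + x + 4/x (f(x) = (-¾ + 4/x) + x = -¾ + x + 4/x)
f(-13) - 114*(118 - 1*184) = (-¾ - 13 + 4/(-13)) - 114*(118 - 1*184) = (-¾ - 13 + 4*(-1/13)) - 114*(118 - 184) = (-¾ - 13 - 4/13) - 114*(-66) = -731/52 + 7524 = 390517/52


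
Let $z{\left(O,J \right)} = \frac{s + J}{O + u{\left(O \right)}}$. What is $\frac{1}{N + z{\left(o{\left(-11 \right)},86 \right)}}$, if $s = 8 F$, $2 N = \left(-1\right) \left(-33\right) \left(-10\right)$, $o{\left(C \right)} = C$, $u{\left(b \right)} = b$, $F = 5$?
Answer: $- \frac{11}{1878} \approx -0.0058573$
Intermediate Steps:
$N = -165$ ($N = \frac{\left(-1\right) \left(-33\right) \left(-10\right)}{2} = \frac{33 \left(-10\right)}{2} = \frac{1}{2} \left(-330\right) = -165$)
$s = 40$ ($s = 8 \cdot 5 = 40$)
$z{\left(O,J \right)} = \frac{40 + J}{2 O}$ ($z{\left(O,J \right)} = \frac{40 + J}{O + O} = \frac{40 + J}{2 O}$)
$\frac{1}{N + z{\left(o{\left(-11 \right)},86 \right)}} = \frac{1}{-165 + \frac{40 + 86}{2 \left(-11\right)}} = \frac{1}{-165 + \frac{1}{2} \left(- \frac{1}{11}\right) 126} = \frac{1}{-165 - \frac{63}{11}} = \frac{1}{- \frac{1878}{11}} = - \frac{11}{1878}$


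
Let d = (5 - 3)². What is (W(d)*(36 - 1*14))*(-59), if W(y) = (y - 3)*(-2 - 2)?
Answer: 5192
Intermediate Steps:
d = 4 (d = 2² = 4)
W(y) = 12 - 4*y (W(y) = (-3 + y)*(-4) = 12 - 4*y)
(W(d)*(36 - 1*14))*(-59) = ((12 - 4*4)*(36 - 1*14))*(-59) = ((12 - 16)*(36 - 14))*(-59) = -4*22*(-59) = -88*(-59) = 5192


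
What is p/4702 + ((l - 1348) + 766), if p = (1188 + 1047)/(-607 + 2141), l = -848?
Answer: -10314399005/7212868 ≈ -1430.0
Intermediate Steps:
p = 2235/1534 ≈ 1.4570
p/4702 + ((l - 1348) + 766) = (2235/1534)/4702 + ((-848 - 1348) + 766) = (2235/1534)*(1/4702) + (-2196 + 766) = 2235/7212868 - 1430 = -10314399005/7212868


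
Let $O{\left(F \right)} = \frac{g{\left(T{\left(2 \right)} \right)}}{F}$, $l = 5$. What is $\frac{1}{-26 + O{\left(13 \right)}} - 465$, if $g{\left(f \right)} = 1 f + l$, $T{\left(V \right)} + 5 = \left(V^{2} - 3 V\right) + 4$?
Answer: $- \frac{156253}{336} \approx -465.04$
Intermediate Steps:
$T{\left(V \right)} = -1 + V^{2} - 3 V$ ($T{\left(V \right)} = -5 + \left(\left(V^{2} - 3 V\right) + 4\right) = -5 + \left(4 + V^{2} - 3 V\right) = -1 + V^{2} - 3 V$)
$g{\left(f \right)} = 5 + f$ ($g{\left(f \right)} = 1 f + 5 = f + 5 = 5 + f$)
$O{\left(F \right)} = \frac{2}{F}$ ($O{\left(F \right)} = \frac{5 - \left(7 - 4\right)}{F} = \frac{5 - 3}{F} = \frac{2}{F}$)
$\frac{1}{-26 + O{\left(13 \right)}} - 465 = \frac{1}{-26 + \frac{2}{13}} - 465 = \frac{1}{- \frac{336}{13}} - 465 = - \frac{13}{336} - 465 = - \frac{156253}{336}$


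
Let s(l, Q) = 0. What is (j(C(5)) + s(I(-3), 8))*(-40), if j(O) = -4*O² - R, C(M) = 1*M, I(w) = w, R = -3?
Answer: 3880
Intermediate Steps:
C(M) = M
j(O) = 3 - 4*O² (j(O) = -4*O² - 1*(-3) = -4*O² + 3 = 3 - 4*O²)
(j(C(5)) + s(I(-3), 8))*(-40) = ((3 - 4*5²) + 0)*(-40) = ((3 - 4*25) + 0)*(-40) = ((3 - 100) + 0)*(-40) = (-97 + 0)*(-40) = -97*(-40) = 3880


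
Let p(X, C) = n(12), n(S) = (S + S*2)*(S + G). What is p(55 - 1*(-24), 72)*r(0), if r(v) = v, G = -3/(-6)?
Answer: 0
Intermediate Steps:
G = ½ (G = -3*(-⅙) = ½ ≈ 0.50000)
n(S) = 3*S*(½ + S) (n(S) = (S + S*2)*(S + ½) = (S + 2*S)*(½ + S) = (3*S)*(½ + S) = 3*S*(½ + S))
p(X, C) = 450 (p(X, C) = (3/2)*12*(1 + 2*12) = (3/2)*12*(1 + 24) = (3/2)*12*25 = 450)
p(55 - 1*(-24), 72)*r(0) = 450*0 = 0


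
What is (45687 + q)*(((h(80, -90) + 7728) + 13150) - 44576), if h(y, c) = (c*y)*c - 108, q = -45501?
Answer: 116100084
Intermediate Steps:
h(y, c) = -108 + y*c² (h(y, c) = y*c² - 108 = -108 + y*c²)
(45687 + q)*(((h(80, -90) + 7728) + 13150) - 44576) = (45687 - 45501)*((((-108 + 80*(-90)²) + 7728) + 13150) - 44576) = 186*((((-108 + 80*8100) + 7728) + 13150) - 44576) = 186*((((-108 + 648000) + 7728) + 13150) - 44576) = 186*(((647892 + 7728) + 13150) - 44576) = 186*((655620 + 13150) - 44576) = 186*(668770 - 44576) = 186*624194 = 116100084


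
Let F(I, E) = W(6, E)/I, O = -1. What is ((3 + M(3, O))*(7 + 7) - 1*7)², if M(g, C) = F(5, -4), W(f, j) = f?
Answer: 67081/25 ≈ 2683.2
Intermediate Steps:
F(I, E) = 6/I
M(g, C) = 6/5
((3 + M(3, O))*(7 + 7) - 1*7)² = ((3 + 6/5)*(7 + 7) - 1*7)² = ((21/5)*14 - 7)² = (294/5 - 7)² = (259/5)² = 67081/25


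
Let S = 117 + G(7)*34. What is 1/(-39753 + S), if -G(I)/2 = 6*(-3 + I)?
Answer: -1/41268 ≈ -2.4232e-5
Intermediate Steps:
G(I) = 36 - 12*I (G(I) = -12*(-3 + I) = -2*(-18 + 6*I) = 36 - 12*I)
S = -1515 (S = 117 + (36 - 12*7)*34 = 117 + (36 - 84)*34 = 117 - 48*34 = 117 - 1632 = -1515)
1/(-39753 + S) = 1/(-39753 - 1515) = 1/(-41268) = -1/41268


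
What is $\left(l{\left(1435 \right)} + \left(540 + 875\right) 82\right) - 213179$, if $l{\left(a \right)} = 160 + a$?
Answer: $-95554$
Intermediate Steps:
$\left(l{\left(1435 \right)} + \left(540 + 875\right) 82\right) - 213179 = \left(\left(160 + 1435\right) + \left(540 + 875\right) 82\right) - 213179 = \left(1595 + 1415 \cdot 82\right) - 213179 = \left(1595 + 116030\right) - 213179 = 117625 - 213179 = -95554$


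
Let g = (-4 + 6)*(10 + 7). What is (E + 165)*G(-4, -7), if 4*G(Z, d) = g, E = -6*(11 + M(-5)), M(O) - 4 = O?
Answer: 1785/2 ≈ 892.50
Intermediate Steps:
g = 34 (g = 2*17 = 34)
M(O) = 4 + O
E = -60 (E = -6*(11 + (4 - 5)) = -6*(11 - 1) = -6*10 = -60)
G(Z, d) = 17/2 (G(Z, d) = (¼)*34 = 17/2)
(E + 165)*G(-4, -7) = (-60 + 165)*(17/2) = 105*(17/2) = 1785/2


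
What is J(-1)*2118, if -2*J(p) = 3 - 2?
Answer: -1059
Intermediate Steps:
J(p) = -1/2 (J(p) = -(3 - 2)/2 = -1/2*1 = -1/2)
J(-1)*2118 = -1/2*2118 = -1059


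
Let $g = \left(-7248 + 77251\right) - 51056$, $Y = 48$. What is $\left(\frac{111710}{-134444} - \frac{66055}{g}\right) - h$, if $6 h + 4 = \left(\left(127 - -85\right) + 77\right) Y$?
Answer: $- \frac{8848021294241}{3820965702} \approx -2315.6$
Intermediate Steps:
$g = 18947$ ($g = 70003 - 51056 = 18947$)
$h = \frac{6934}{3}$ ($h = - \frac{2}{3} + \frac{\left(\left(127 - -85\right) + 77\right) 48}{6} = - \frac{2}{3} + \frac{\left(\left(127 + 85\right) + 77\right) 48}{6} = - \frac{2}{3} + \frac{\left(212 + 77\right) 48}{6} = - \frac{2}{3} + \frac{289 \cdot 48}{6} = - \frac{2}{3} + \frac{1}{6} \cdot 13872 = - \frac{2}{3} + 2312 = \frac{6934}{3} \approx 2311.3$)
$\left(\frac{111710}{-134444} - \frac{66055}{g}\right) - h = \left(\frac{111710}{-134444} - \frac{66055}{18947}\right) - \frac{6934}{3} = \left(111710 \left(- \frac{1}{134444}\right) - \frac{66055}{18947}\right) - \frac{6934}{3} = \left(- \frac{55855}{67222} - \frac{66055}{18947}\right) - \frac{6934}{3} = - \frac{5498633895}{1273655234} - \frac{6934}{3} = - \frac{8848021294241}{3820965702}$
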